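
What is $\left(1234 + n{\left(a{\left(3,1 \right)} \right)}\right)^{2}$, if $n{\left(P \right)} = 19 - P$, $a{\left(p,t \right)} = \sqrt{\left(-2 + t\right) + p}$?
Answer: $\left(1253 - \sqrt{2}\right)^{2} \approx 1.5665 \cdot 10^{6}$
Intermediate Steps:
$a{\left(p,t \right)} = \sqrt{-2 + p + t}$
$\left(1234 + n{\left(a{\left(3,1 \right)} \right)}\right)^{2} = \left(1234 + \left(19 - \sqrt{-2 + 3 + 1}\right)\right)^{2} = \left(1234 + \left(19 - \sqrt{2}\right)\right)^{2} = \left(1253 - \sqrt{2}\right)^{2}$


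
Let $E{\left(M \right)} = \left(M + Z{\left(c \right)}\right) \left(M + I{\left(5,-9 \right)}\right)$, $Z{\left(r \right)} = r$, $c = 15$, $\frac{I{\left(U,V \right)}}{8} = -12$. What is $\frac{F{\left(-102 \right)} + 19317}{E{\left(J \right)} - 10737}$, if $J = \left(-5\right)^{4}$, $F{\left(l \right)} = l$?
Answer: $\frac{19215}{327823} \approx 0.058614$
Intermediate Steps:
$J = 625$
$I{\left(U,V \right)} = -96$ ($I{\left(U,V \right)} = 8 \left(-12\right) = -96$)
$E{\left(M \right)} = \left(-96 + M\right) \left(15 + M\right)$ ($E{\left(M \right)} = \left(M + 15\right) \left(M - 96\right) = \left(15 + M\right) \left(-96 + M\right) = \left(-96 + M\right) \left(15 + M\right)$)
$\frac{F{\left(-102 \right)} + 19317}{E{\left(J \right)} - 10737} = \frac{-102 + 19317}{\left(-1440 + 625^{2} - 50625\right) - 10737} = \frac{19215}{\left(-1440 + 390625 - 50625\right) - 10737} = \frac{19215}{338560 - 10737} = \frac{19215}{327823}$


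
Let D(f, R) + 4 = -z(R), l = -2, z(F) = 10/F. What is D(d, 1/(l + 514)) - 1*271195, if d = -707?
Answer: -276319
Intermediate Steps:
D(f, R) = -4 - 10/R
D(d, 1/(l + 514)) - 1*271195 = (-4 - 10/(1/(-2 + 514))) - 1*271195 = (-4 - 10/(1/512)) - 271195 = (-4 - 10/1/512) - 271195 = (-4 - 10*512) - 271195 = (-4 - 5120) - 271195 = -5124 - 271195 = -276319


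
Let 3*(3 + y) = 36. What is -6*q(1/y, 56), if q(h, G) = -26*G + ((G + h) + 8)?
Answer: 25054/3 ≈ 8351.3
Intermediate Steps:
y = 9 (y = -3 + (1/3)*36 = -3 + 12 = 9)
q(h, G) = 8 + h - 25*G (q(h, G) = -26*G + (8 + G + h) = 8 + h - 25*G)
-6*q(1/y, 56) = -6*(8 + 1/9 - 25*56) = -6*(8 + 1/9 - 1400) = -6*(-12527/9) = 25054/3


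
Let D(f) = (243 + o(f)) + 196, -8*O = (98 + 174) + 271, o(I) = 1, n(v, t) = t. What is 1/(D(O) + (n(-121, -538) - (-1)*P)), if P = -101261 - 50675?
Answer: -1/152034 ≈ -6.5775e-6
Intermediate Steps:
P = -151936
O = -543/8 (O = -((98 + 174) + 271)/8 = -(272 + 271)/8 = -⅛*543 = -543/8 ≈ -67.875)
D(f) = 440 (D(f) = (243 + 1) + 196 = 244 + 196 = 440)
1/(D(O) + (n(-121, -538) - (-1)*P)) = 1/(440 + (-538 - (-1)*(-151936))) = 1/(440 + (-538 - 1*151936)) = 1/(440 + (-538 - 151936)) = 1/(440 - 152474) = 1/(-152034) = -1/152034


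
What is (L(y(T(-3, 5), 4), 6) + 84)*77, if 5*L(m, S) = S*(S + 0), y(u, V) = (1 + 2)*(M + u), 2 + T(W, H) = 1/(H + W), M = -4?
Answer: 35112/5 ≈ 7022.4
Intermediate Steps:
T(W, H) = -2 + 1/(H + W)
y(u, V) = -12 + 3*u (y(u, V) = (1 + 2)*(-4 + u) = 3*(-4 + u) = -12 + 3*u)
L(m, S) = S**2/5 (L(m, S) = (S*(S + 0))/5 = (S*S)/5 = S**2/5)
(L(y(T(-3, 5), 4), 6) + 84)*77 = ((1/5)*6**2 + 84)*77 = ((1/5)*36 + 84)*77 = (36/5 + 84)*77 = (456/5)*77 = 35112/5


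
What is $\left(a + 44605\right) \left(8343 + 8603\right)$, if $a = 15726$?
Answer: $1022369126$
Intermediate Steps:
$\left(a + 44605\right) \left(8343 + 8603\right) = \left(15726 + 44605\right) \left(8343 + 8603\right) = 60331 \cdot 16946 = 1022369126$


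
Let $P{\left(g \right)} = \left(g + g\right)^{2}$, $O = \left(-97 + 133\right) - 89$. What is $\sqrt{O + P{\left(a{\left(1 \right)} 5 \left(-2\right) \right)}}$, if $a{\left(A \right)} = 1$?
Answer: $\sqrt{347} \approx 18.628$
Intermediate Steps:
$O = -53$ ($O = 36 - 89 = -53$)
$P{\left(g \right)} = 4 g^{2}$ ($P{\left(g \right)} = \left(2 g\right)^{2} = 4 g^{2}$)
$\sqrt{O + P{\left(a{\left(1 \right)} 5 \left(-2\right) \right)}} = \sqrt{-53 + 4 \left(1 \cdot 5 \left(-2\right)\right)^{2}} = \sqrt{-53 + 4 \left(5 \left(-2\right)\right)^{2}} = \sqrt{-53 + 4 \left(-10\right)^{2}} = \sqrt{-53 + 4 \cdot 100} = \sqrt{-53 + 400} = \sqrt{347}$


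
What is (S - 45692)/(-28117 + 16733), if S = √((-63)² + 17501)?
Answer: 11423/2846 - √21470/11384 ≈ 4.0008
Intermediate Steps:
S = √21470 (S = √(3969 + 17501) = √21470 ≈ 146.53)
(S - 45692)/(-28117 + 16733) = (√21470 - 45692)/(-28117 + 16733) = (-45692 + √21470)/(-11384) = (-45692 + √21470)*(-1/11384) = 11423/2846 - √21470/11384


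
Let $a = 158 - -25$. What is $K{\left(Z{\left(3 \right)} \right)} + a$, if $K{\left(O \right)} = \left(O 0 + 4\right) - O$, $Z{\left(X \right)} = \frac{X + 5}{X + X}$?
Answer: $\frac{557}{3} \approx 185.67$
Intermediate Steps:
$a = 183$ ($a = 158 + 25 = 183$)
$Z{\left(X \right)} = \frac{5 + X}{2 X}$
$K{\left(O \right)} = 4 - O$ ($K{\left(O \right)} = \left(0 + 4\right) - O = 4 - O$)
$K{\left(Z{\left(3 \right)} \right)} + a = \left(4 - \frac{5 + 3}{2 \cdot 3}\right) + 183 = \left(4 - \frac{1}{2} \cdot \frac{1}{3} \cdot 8\right) + 183 = \left(4 - \frac{4}{3}\right) + 183 = \frac{8}{3} + 183 = \frac{557}{3}$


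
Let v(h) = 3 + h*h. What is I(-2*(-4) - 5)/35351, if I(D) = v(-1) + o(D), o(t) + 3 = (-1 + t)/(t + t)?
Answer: 4/106053 ≈ 3.7717e-5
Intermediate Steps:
o(t) = -3 + (-1 + t)/(2*t) (o(t) = -3 + (-1 + t)/(t + t) = -3 + (-1 + t)/((2*t)) = -3 + (-1 + t)*(1/(2*t)) = -3 + (-1 + t)/(2*t))
v(h) = 3 + h²
I(D) = 4 + (-1 - 5*D)/(2*D) (I(D) = (3 + (-1)²) + (-1 - 5*D)/(2*D) = (3 + 1) + (-1 - 5*D)/(2*D) = 4 + (-1 - 5*D)/(2*D))
I(-2*(-4) - 5)/35351 = ((-1 + 3*(-2*(-4) - 5))/(2*(-2*(-4) - 5)))/35351 = ((-1 + 3*(8 - 5))/(2*(8 - 5)))*(1/35351) = ((½)*(-1 + 3*3)/3)*(1/35351) = ((½)*(⅓)*(-1 + 9))*(1/35351) = ((½)*(⅓)*8)*(1/35351) = (4/3)*(1/35351) = 4/106053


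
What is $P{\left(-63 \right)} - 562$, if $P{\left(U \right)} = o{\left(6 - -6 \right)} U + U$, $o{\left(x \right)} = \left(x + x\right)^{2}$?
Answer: $-36913$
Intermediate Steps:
$o{\left(x \right)} = 4 x^{2}$ ($o{\left(x \right)} = \left(2 x\right)^{2} = 4 x^{2}$)
$P{\left(U \right)} = 577 U$ ($P{\left(U \right)} = 4 \left(6 - -6\right)^{2} U + U = 4 \left(6 + 6\right)^{2} U + U = 4 \cdot 12^{2} U + U = 4 \cdot 144 U + U = 576 U + U = 577 U$)
$P{\left(-63 \right)} - 562 = 577 \left(-63\right) - 562 = -36351 - 562 = -36913$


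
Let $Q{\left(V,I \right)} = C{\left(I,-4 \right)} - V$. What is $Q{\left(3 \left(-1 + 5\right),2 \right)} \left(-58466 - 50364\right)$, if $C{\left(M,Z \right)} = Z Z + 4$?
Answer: $-870640$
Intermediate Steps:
$C{\left(M,Z \right)} = 4 + Z^{2}$ ($C{\left(M,Z \right)} = Z^{2} + 4 = 4 + Z^{2}$)
$Q{\left(V,I \right)} = 20 - V$ ($Q{\left(V,I \right)} = \left(4 + \left(-4\right)^{2}\right) - V = \left(4 + 16\right) - V = 20 - V$)
$Q{\left(3 \left(-1 + 5\right),2 \right)} \left(-58466 - 50364\right) = \left(20 - 3 \left(-1 + 5\right)\right) \left(-58466 - 50364\right) = \left(20 - 3 \cdot 4\right) \left(-108830\right) = \left(20 - 12\right) \left(-108830\right) = 8 \left(-108830\right) = -870640$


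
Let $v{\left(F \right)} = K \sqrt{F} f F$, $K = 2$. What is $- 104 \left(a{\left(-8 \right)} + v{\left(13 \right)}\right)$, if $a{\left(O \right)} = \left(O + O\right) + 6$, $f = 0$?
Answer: $1040$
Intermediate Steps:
$a{\left(O \right)} = 6 + 2 O$ ($a{\left(O \right)} = 2 O + 6 = 6 + 2 O$)
$v{\left(F \right)} = 0$ ($v{\left(F \right)} = 2 \sqrt{F} 0 F = 0 F = 0$)
$- 104 \left(a{\left(-8 \right)} + v{\left(13 \right)}\right) = - 104 \left(\left(6 + 2 \left(-8\right)\right) + 0\right) = - 104 \left(\left(6 - 16\right) + 0\right) = - 104 \left(-10 + 0\right) = \left(-104\right) \left(-10\right) = 1040$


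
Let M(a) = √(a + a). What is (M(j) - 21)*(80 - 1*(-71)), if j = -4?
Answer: -3171 + 302*I*√2 ≈ -3171.0 + 427.09*I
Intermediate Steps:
M(a) = √2*√a (M(a) = √(2*a) = √2*√a)
(M(j) - 21)*(80 - 1*(-71)) = (√2*√(-4) - 21)*(80 - 1*(-71)) = (√2*(2*I) - 21)*(80 + 71) = (2*I*√2 - 21)*151 = (-21 + 2*I*√2)*151 = -3171 + 302*I*√2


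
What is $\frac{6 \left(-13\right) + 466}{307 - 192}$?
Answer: $\frac{388}{115} \approx 3.3739$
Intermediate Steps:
$\frac{6 \left(-13\right) + 466}{307 - 192} = \frac{-78 + 466}{115} = 388 \cdot \frac{1}{115} = \frac{388}{115}$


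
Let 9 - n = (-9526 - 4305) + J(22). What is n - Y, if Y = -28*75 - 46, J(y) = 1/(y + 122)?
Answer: 2301983/144 ≈ 15986.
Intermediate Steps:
J(y) = 1/(122 + y)
Y = -2146 (Y = -2100 - 46 = -2146)
n = 1992959/144 (n = 9 - ((-9526 - 4305) + 1/(122 + 22)) = 9 - (-13831 + 1/144) = 9 - 1*(-1991663/144) = 9 + 1991663/144 = 1992959/144 ≈ 13840.)
n - Y = 1992959/144 - 1*(-2146) = 1992959/144 + 2146 = 2301983/144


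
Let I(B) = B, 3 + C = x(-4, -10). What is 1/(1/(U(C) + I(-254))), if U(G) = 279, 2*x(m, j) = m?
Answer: 25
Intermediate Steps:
x(m, j) = m/2
C = -5 (C = -3 + (½)*(-4) = -3 - 2 = -5)
1/(1/(U(C) + I(-254))) = 1/(1/(279 - 254)) = 1/(1/25) = 25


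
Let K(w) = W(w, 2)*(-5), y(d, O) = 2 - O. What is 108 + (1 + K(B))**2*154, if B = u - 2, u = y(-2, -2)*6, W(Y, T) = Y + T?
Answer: 2180902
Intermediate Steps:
W(Y, T) = T + Y
u = 24 (u = (2 - 1*(-2))*6 = (2 + 2)*6 = 4*6 = 24)
B = 22 (B = 24 - 2 = 22)
K(w) = -10 - 5*w (K(w) = (2 + w)*(-5) = -10 - 5*w)
108 + (1 + K(B))**2*154 = 108 + (1 + (-10 - 5*22))**2*154 = 108 + (1 + (-10 - 110))**2*154 = 108 + (1 - 120)**2*154 = 108 + (-119)**2*154 = 108 + 14161*154 = 108 + 2180794 = 2180902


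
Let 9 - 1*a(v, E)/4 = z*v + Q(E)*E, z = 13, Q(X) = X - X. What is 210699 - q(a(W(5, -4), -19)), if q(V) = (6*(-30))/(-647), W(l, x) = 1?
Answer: 136322073/647 ≈ 2.1070e+5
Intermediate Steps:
Q(X) = 0
a(v, E) = 36 - 52*v (a(v, E) = 36 - 4*(13*v + 0*E) = 36 - 4*(13*v + 0) = 36 - 52*v)
q(V) = 180/647 (q(V) = -180*(-1/647) = 180/647)
210699 - q(a(W(5, -4), -19)) = 210699 - 1*180/647 = 210699 - 180/647 = 136322073/647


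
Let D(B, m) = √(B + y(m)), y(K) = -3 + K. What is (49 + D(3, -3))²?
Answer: (49 + I*√3)² ≈ 2398.0 + 169.74*I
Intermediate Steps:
D(B, m) = √(-3 + B + m) (D(B, m) = √(B + (-3 + m)) = √(-3 + B + m))
(49 + D(3, -3))² = (49 + √(-3 + 3 - 3))² = (49 + √(-3))² = (49 + I*√3)²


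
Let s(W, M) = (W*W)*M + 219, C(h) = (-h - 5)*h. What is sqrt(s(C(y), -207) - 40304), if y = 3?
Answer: I*sqrt(159317) ≈ 399.15*I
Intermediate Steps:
C(h) = h*(-5 - h) (C(h) = (-5 - h)*h = h*(-5 - h))
s(W, M) = 219 + M*W**2 (s(W, M) = W**2*M + 219 = M*W**2 + 219 = 219 + M*W**2)
sqrt(s(C(y), -207) - 40304) = sqrt((219 - 207*9*(5 + 3)**2) - 40304) = sqrt((219 - 207*(-1*3*8)**2) - 40304) = sqrt((219 - 207*(-24)**2) - 40304) = sqrt((219 - 207*576) - 40304) = sqrt((219 - 119232) - 40304) = sqrt(-119013 - 40304) = sqrt(-159317) = I*sqrt(159317)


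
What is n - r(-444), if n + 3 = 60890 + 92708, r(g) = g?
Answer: 154039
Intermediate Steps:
n = 153595 (n = -3 + (60890 + 92708) = -3 + 153598 = 153595)
n - r(-444) = 153595 - 1*(-444) = 153595 + 444 = 154039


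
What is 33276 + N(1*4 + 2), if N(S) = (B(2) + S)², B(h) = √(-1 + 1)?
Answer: 33312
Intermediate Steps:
B(h) = 0 (B(h) = √0 = 0)
N(S) = S² (N(S) = (0 + S)² = S²)
33276 + N(1*4 + 2) = 33276 + (1*4 + 2)² = 33276 + (4 + 2)² = 33276 + 6² = 33276 + 36 = 33312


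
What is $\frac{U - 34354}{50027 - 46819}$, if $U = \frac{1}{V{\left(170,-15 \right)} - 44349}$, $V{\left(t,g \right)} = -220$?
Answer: $- \frac{1531123427}{142977352} \approx -10.709$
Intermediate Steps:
$U = - \frac{1}{44569}$ ($U = \frac{1}{-220 - 44349} = \frac{1}{-44569} = - \frac{1}{44569} \approx -2.2437 \cdot 10^{-5}$)
$\frac{U - 34354}{50027 - 46819} = \frac{- \frac{1}{44569} - 34354}{50027 - 46819} = - \frac{1531123427}{44569 \cdot 3208} = \left(- \frac{1531123427}{44569}\right) \frac{1}{3208} = - \frac{1531123427}{142977352}$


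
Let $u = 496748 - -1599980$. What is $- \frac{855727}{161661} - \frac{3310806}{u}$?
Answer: $- \frac{1164727485011}{169479572604} \approx -6.8724$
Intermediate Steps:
$u = 2096728$ ($u = 496748 + 1599980 = 2096728$)
$- \frac{855727}{161661} - \frac{3310806}{u} = - \frac{855727}{161661} - \frac{3310806}{2096728} = \left(-855727\right) \frac{1}{161661} - \frac{1655403}{1048364} = - \frac{855727}{161661} - \frac{1655403}{1048364} = - \frac{1164727485011}{169479572604}$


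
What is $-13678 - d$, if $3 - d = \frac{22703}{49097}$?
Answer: $- \frac{671673354}{49097} \approx -13681.0$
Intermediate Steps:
$d = \frac{124588}{49097}$ ($d = 3 - \frac{22703}{49097} = \frac{124588}{49097} \approx 2.5376$)
$-13678 - d = -13678 - \frac{124588}{49097} = - \frac{671673354}{49097}$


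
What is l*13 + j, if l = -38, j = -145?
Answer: -639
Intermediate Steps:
l*13 + j = -38*13 - 145 = -494 - 145 = -639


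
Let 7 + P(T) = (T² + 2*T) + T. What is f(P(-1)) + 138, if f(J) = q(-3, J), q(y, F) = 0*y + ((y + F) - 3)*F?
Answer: 273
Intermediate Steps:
P(T) = -7 + T² + 3*T (P(T) = -7 + ((T² + 2*T) + T) = -7 + (T² + 3*T) = -7 + T² + 3*T)
q(y, F) = F*(-3 + F + y) (q(y, F) = 0 + ((F + y) - 3)*F = 0 + (-3 + F + y)*F = 0 + F*(-3 + F + y) = F*(-3 + F + y))
f(J) = J*(-6 + J) (f(J) = J*(-3 + J - 3) = J*(-6 + J))
f(P(-1)) + 138 = (-7 + (-1)² + 3*(-1))*(-6 + (-7 + (-1)² + 3*(-1))) + 138 = (-7 + 1 - 3)*(-6 + (-7 + 1 - 3)) + 138 = -9*(-6 - 9) + 138 = -9*(-15) + 138 = 135 + 138 = 273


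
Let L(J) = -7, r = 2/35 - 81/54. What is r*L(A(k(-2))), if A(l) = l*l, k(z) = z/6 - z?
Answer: 101/10 ≈ 10.100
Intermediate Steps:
k(z) = -5*z/6 (k(z) = z*(1/6) - z = z/6 - z = -5*z/6)
A(l) = l**2
r = -101/70 (r = 2*(1/35) - 81*1/54 = 2/35 - 3/2 = -101/70 ≈ -1.4429)
r*L(A(k(-2))) = -101/70*(-7) = 101/10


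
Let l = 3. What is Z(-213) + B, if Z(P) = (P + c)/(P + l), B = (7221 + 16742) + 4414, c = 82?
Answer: 5959301/210 ≈ 28378.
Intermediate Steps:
B = 28377 (B = 23963 + 4414 = 28377)
Z(P) = (82 + P)/(3 + P) (Z(P) = (P + 82)/(P + 3) = (82 + P)/(3 + P))
Z(-213) + B = (82 - 213)/(3 - 213) + 28377 = -131/(-210) + 28377 = -1/210*(-131) + 28377 = 131/210 + 28377 = 5959301/210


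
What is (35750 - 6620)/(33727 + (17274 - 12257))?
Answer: 14565/19372 ≈ 0.75186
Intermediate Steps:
(35750 - 6620)/(33727 + (17274 - 12257)) = 29130/(33727 + 5017) = 29130/38744 = 29130*(1/38744) = 14565/19372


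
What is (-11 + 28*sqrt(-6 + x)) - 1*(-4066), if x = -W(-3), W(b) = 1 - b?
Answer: 4055 + 28*I*sqrt(10) ≈ 4055.0 + 88.544*I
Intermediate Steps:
x = -4 (x = -(1 - 1*(-3)) = -(1 + 3) = -1*4 = -4)
(-11 + 28*sqrt(-6 + x)) - 1*(-4066) = (-11 + 28*sqrt(-6 - 4)) - 1*(-4066) = (-11 + 28*sqrt(-10)) + 4066 = (-11 + 28*(I*sqrt(10))) + 4066 = (-11 + 28*I*sqrt(10)) + 4066 = 4055 + 28*I*sqrt(10)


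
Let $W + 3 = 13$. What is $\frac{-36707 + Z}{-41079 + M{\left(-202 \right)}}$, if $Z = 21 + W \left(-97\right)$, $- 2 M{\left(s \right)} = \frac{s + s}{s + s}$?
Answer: $\frac{75312}{82159} \approx 0.91666$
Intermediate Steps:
$W = 10$ ($W = -3 + 13 = 10$)
$M{\left(s \right)} = - \frac{1}{2}$ ($M{\left(s \right)} = - \frac{\left(s + s\right) \frac{1}{s + s}}{2} = - \frac{2 s \frac{1}{2 s}}{2} = \left(- \frac{1}{2}\right) 1 = - \frac{1}{2}$)
$Z = -949$ ($Z = 21 + 10 \left(-97\right) = 21 - 970 = -949$)
$\frac{-36707 + Z}{-41079 + M{\left(-202 \right)}} = \frac{-36707 - 949}{-41079 - \frac{1}{2}} = - \frac{37656}{- \frac{82159}{2}} = \left(-37656\right) \left(- \frac{2}{82159}\right) = \frac{75312}{82159}$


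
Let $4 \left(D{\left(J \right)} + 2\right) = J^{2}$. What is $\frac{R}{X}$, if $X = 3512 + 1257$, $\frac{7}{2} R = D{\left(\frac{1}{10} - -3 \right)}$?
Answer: $\frac{23}{953800} \approx 2.4114 \cdot 10^{-5}$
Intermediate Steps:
$D{\left(J \right)} = -2 + \frac{J^{2}}{4}$
$R = \frac{23}{200}$ ($R = \frac{2 \left(-2 + \frac{\left(\frac{1}{10} - -3\right)^{2}}{4}\right)}{7} = \frac{2 \left(-2 + \frac{\left(\frac{1}{10} + 3\right)^{2}}{4}\right)}{7} = \frac{2 \left(-2 + \frac{\left(\frac{31}{10}\right)^{2}}{4}\right)}{7} = \frac{2 \left(-2 + \frac{1}{4} \cdot \frac{961}{100}\right)}{7} = \frac{2 \left(-2 + \frac{961}{400}\right)}{7} = \frac{2}{7} \cdot \frac{161}{400} = \frac{23}{200} \approx 0.115$)
$X = 4769$
$\frac{R}{X} = \frac{23}{200 \cdot 4769} = \frac{23}{200} \cdot \frac{1}{4769} = \frac{23}{953800}$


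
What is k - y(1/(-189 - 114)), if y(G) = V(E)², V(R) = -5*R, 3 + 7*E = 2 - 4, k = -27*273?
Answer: -361804/49 ≈ -7383.8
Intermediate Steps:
k = -7371
E = -5/7 (E = -3/7 + (2 - 4)/7 = -3/7 + (⅐)*(-2) = -3/7 - 2/7 = -5/7 ≈ -0.71429)
y(G) = 625/49 (y(G) = (-5*(-5/7))² = (25/7)² = 625/49)
k - y(1/(-189 - 114)) = -7371 - 1*625/49 = -7371 - 625/49 = -361804/49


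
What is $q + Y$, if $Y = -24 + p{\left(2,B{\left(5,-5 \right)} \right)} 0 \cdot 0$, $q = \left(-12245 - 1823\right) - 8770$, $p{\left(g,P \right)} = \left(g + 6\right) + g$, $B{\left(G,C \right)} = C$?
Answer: $-22862$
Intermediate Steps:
$p{\left(g,P \right)} = 6 + 2 g$ ($p{\left(g,P \right)} = \left(6 + g\right) + g = 6 + 2 g$)
$q = -22838$ ($q = -14068 - 8770 = -22838$)
$Y = -24$ ($Y = -24 + \left(6 + 2 \cdot 2\right) 0 \cdot 0 = -24 + \left(6 + 4\right) 0 = -24 + 10 \cdot 0 = -24 + 0 = -24$)
$q + Y = -22838 - 24 = -22862$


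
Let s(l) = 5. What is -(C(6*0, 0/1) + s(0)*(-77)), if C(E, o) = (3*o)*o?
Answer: 385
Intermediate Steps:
C(E, o) = 3*o**2
-(C(6*0, 0/1) + s(0)*(-77)) = -(3*(0/1)**2 + 5*(-77)) = -(3*(0*1)**2 - 385) = -(3*0**2 - 385) = -(3*0 - 385) = -(0 - 385) = -1*(-385) = 385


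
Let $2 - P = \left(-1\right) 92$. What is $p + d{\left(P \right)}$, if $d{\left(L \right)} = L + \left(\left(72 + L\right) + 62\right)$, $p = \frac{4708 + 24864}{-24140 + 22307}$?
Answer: $\frac{560654}{1833} \approx 305.87$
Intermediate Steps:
$p = - \frac{29572}{1833}$ ($p = \frac{29572}{-1833} = 29572 \left(- \frac{1}{1833}\right) = - \frac{29572}{1833} \approx -16.133$)
$P = 94$ ($P = 2 - \left(-1\right) 92 = 2 - -92 = 2 + 92 = 94$)
$d{\left(L \right)} = 134 + 2 L$ ($d{\left(L \right)} = L + \left(134 + L\right) = 134 + 2 L$)
$p + d{\left(P \right)} = - \frac{29572}{1833} + \left(134 + 2 \cdot 94\right) = - \frac{29572}{1833} + \left(134 + 188\right) = - \frac{29572}{1833} + 322 = \frac{560654}{1833}$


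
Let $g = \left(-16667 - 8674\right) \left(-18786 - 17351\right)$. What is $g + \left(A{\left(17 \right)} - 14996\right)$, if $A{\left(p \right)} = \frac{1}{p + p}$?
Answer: $\frac{31134912515}{34} \approx 9.1573 \cdot 10^{8}$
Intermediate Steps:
$A{\left(p \right)} = \frac{1}{2 p}$
$g = 915747717$ ($g = \left(-25341\right) \left(-36137\right) = 915747717$)
$g + \left(A{\left(17 \right)} - 14996\right) = 915747717 + \left(\frac{1}{2 \cdot 17} - 14996\right) = 915747717 + \left(\frac{1}{2} \cdot \frac{1}{17} - 14996\right) = 915747717 + \left(\frac{1}{34} - 14996\right) = 915747717 - \frac{509863}{34} = \frac{31134912515}{34}$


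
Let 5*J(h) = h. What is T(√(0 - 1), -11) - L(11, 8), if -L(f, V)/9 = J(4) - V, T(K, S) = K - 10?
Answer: -374/5 + I ≈ -74.8 + 1.0*I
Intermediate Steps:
J(h) = h/5
T(K, S) = -10 + K
L(f, V) = -36/5 + 9*V (L(f, V) = -9*((⅕)*4 - V) = -9*(⅘ - V) = -36/5 + 9*V)
T(√(0 - 1), -11) - L(11, 8) = (-10 + √(0 - 1)) - (-36/5 + 9*8) = (-10 + √(-1)) - (-36/5 + 72) = (-10 + I) - 1*324/5 = (-10 + I) - 324/5 = -374/5 + I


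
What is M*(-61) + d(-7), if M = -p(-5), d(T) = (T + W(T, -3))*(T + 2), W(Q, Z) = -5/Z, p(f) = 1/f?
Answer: 217/15 ≈ 14.467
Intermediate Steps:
d(T) = (2 + T)*(5/3 + T) (d(T) = (T - 5/(-3))*(T + 2) = (T - 5*(-1/3))*(2 + T) = (T + 5/3)*(2 + T) = (5/3 + T)*(2 + T) = (2 + T)*(5/3 + T))
M = 1/5 (M = -1/(-5) = -1*(-1/5) = 1/5 ≈ 0.20000)
M*(-61) + d(-7) = (1/5)*(-61) + (10/3 + (-7)**2 + (11/3)*(-7)) = -61/5 + (10/3 + 49 - 77/3) = -61/5 + 80/3 = 217/15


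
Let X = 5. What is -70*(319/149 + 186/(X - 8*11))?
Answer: 86590/12367 ≈ 7.0017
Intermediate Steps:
-70*(319/149 + 186/(X - 8*11)) = -70*(319/149 + 186/(5 - 8*11)) = -70*(319*(1/149) + 186/(5 - 88)) = -70*(319/149 + 186/(-83)) = -70*(319/149 + 186*(-1/83)) = -70*(319/149 - 186/83) = -70*(-1237/12367) = 86590/12367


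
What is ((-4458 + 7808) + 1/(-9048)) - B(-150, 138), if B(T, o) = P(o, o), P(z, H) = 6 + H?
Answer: 29007887/9048 ≈ 3206.0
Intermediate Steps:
B(T, o) = 6 + o
((-4458 + 7808) + 1/(-9048)) - B(-150, 138) = ((-4458 + 7808) + 1/(-9048)) - (6 + 138) = (3350 - 1/9048) - 1*144 = 30310799/9048 - 144 = 29007887/9048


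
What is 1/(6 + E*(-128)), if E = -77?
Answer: 1/9862 ≈ 0.00010140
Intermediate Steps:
1/(6 + E*(-128)) = 1/(6 - 77*(-128)) = 1/(6 + 9856) = 1/9862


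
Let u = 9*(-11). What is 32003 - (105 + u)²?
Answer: 31967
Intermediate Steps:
u = -99
32003 - (105 + u)² = 32003 - (105 - 99)² = 32003 - 1*6² = 32003 - 1*36 = 32003 - 36 = 31967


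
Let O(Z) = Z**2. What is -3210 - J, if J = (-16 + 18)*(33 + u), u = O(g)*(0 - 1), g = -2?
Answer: -3268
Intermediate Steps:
u = -4 (u = (-2)**2*(0 - 1) = 4*(-1) = -4)
J = 58 (J = (-16 + 18)*(33 - 4) = 2*29 = 58)
-3210 - J = -3210 - 1*58 = -3210 - 58 = -3268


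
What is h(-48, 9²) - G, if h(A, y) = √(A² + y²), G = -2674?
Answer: 2674 + 3*√985 ≈ 2768.2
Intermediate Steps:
h(-48, 9²) - G = √((-48)² + (9²)²) - 1*(-2674) = √(2304 + 81²) + 2674 = √(2304 + 6561) + 2674 = √8865 + 2674 = 3*√985 + 2674 = 2674 + 3*√985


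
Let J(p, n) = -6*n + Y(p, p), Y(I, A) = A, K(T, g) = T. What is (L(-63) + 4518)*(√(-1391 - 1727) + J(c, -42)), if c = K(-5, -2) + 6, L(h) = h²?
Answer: 2147211 + 8487*I*√3118 ≈ 2.1472e+6 + 4.7391e+5*I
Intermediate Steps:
c = 1 (c = -5 + 6 = 1)
J(p, n) = p - 6*n (J(p, n) = -6*n + p = p - 6*n)
(L(-63) + 4518)*(√(-1391 - 1727) + J(c, -42)) = ((-63)² + 4518)*(√(-1391 - 1727) + (1 - 6*(-42))) = (3969 + 4518)*(√(-3118) + (1 + 252)) = 8487*(I*√3118 + 253) = 8487*(253 + I*√3118) = 2147211 + 8487*I*√3118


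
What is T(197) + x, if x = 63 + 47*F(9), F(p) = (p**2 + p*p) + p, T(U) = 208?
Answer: 8308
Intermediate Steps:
F(p) = p + 2*p**2 (F(p) = (p**2 + p**2) + p = 2*p**2 + p = p + 2*p**2)
x = 8100 (x = 63 + 47*(9*(1 + 2*9)) = 63 + 47*(9*(1 + 18)) = 63 + 47*(9*19) = 63 + 47*171 = 63 + 8037 = 8100)
T(197) + x = 208 + 8100 = 8308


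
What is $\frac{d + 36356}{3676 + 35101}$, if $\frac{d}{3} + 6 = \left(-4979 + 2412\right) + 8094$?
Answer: $\frac{52919}{38777} \approx 1.3647$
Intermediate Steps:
$d = 16563$ ($d = -18 + 3 \left(\left(-4979 + 2412\right) + 8094\right) = -18 + 3 \left(-2567 + 8094\right) = -18 + 3 \cdot 5527 = -18 + 16581 = 16563$)
$\frac{d + 36356}{3676 + 35101} = \frac{16563 + 36356}{3676 + 35101} = \frac{52919}{38777}$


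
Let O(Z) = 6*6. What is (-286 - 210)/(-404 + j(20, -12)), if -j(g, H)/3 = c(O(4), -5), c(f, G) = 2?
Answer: 248/205 ≈ 1.2098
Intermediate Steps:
O(Z) = 36
j(g, H) = -6 (j(g, H) = -3*2 = -6)
(-286 - 210)/(-404 + j(20, -12)) = (-286 - 210)/(-404 - 6) = -496/(-410) = -496*(-1/410) = 248/205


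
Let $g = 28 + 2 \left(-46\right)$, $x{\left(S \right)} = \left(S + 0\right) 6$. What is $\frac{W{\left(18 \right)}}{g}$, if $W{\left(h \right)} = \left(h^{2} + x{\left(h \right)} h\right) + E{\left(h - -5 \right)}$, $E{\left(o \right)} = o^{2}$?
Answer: $- \frac{2797}{64} \approx -43.703$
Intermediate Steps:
$x{\left(S \right)} = 6 S$ ($x{\left(S \right)} = S 6 = 6 S$)
$g = -64$ ($g = 28 - 92 = -64$)
$W{\left(h \right)} = \left(5 + h\right)^{2} + 7 h^{2}$ ($W{\left(h \right)} = \left(h^{2} + 6 h h\right) + \left(h - -5\right)^{2} = \left(h^{2} + 6 h^{2}\right) + \left(h + 5\right)^{2} = 7 h^{2} + \left(5 + h\right)^{2} = \left(5 + h\right)^{2} + 7 h^{2}$)
$\frac{W{\left(18 \right)}}{g} = \frac{\left(5 + 18\right)^{2} + 7 \cdot 18^{2}}{-64} = \left(23^{2} + 7 \cdot 324\right) \left(- \frac{1}{64}\right) = \left(529 + 2268\right) \left(- \frac{1}{64}\right) = 2797 \left(- \frac{1}{64}\right) = - \frac{2797}{64}$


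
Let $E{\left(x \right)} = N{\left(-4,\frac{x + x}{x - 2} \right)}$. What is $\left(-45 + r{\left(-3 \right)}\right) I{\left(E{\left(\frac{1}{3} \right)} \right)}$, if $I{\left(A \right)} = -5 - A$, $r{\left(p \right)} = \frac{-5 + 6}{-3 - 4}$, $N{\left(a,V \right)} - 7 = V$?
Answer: $\frac{18328}{35} \approx 523.66$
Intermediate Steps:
$N{\left(a,V \right)} = 7 + V$
$E{\left(x \right)} = 7 + \frac{2 x}{-2 + x}$ ($E{\left(x \right)} = 7 + \frac{x + x}{x - 2} = 7 + \frac{2 x}{-2 + x}$)
$r{\left(p \right)} = - \frac{1}{7}$ ($r{\left(p \right)} = 1 \frac{1}{-7} = 1 \left(- \frac{1}{7}\right) = - \frac{1}{7}$)
$\left(-45 + r{\left(-3 \right)}\right) I{\left(E{\left(\frac{1}{3} \right)} \right)} = \left(-45 - \frac{1}{7}\right) \left(-5 - \frac{-14 + \frac{9}{3}}{-2 + \frac{1}{3}}\right) = - \frac{316 \left(-5 - \frac{-14 + 9 \cdot \frac{1}{3}}{-2 + \frac{1}{3}}\right)}{7} = - \frac{316 \left(-5 - \frac{-14 + 3}{- \frac{5}{3}}\right)}{7} = - \frac{316 \left(-5 - \left(- \frac{3}{5}\right) \left(-11\right)\right)}{7} = - \frac{316 \left(-5 - \frac{33}{5}\right)}{7} = \left(- \frac{316}{7}\right) \left(- \frac{58}{5}\right) = \frac{18328}{35}$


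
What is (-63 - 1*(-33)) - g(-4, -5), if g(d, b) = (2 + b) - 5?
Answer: -22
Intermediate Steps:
g(d, b) = -3 + b
(-63 - 1*(-33)) - g(-4, -5) = (-63 - 1*(-33)) - (-3 - 5) = (-63 + 33) - 1*(-8) = -30 + 8 = -22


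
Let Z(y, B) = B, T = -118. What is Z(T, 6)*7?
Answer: 42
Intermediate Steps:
Z(T, 6)*7 = 6*7 = 42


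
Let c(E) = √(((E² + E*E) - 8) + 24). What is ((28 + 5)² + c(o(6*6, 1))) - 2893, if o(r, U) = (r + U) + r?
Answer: -1804 + 3*√1186 ≈ -1700.7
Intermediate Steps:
o(r, U) = U + 2*r (o(r, U) = (U + r) + r = U + 2*r)
c(E) = √(16 + 2*E²) (c(E) = √(((E² + E²) - 8) + 24) = √((2*E² - 8) + 24) = √((-8 + 2*E²) + 24) = √(16 + 2*E²))
((28 + 5)² + c(o(6*6, 1))) - 2893 = ((28 + 5)² + √(16 + 2*(1 + 2*(6*6))²)) - 2893 = (33² + √(16 + 2*(1 + 2*36)²)) - 2893 = (1089 + √(16 + 2*(1 + 72)²)) - 2893 = (1089 + √(16 + 2*73²)) - 2893 = (1089 + √(16 + 2*5329)) - 2893 = (1089 + √(16 + 10658)) - 2893 = (1089 + √10674) - 2893 = (1089 + 3*√1186) - 2893 = -1804 + 3*√1186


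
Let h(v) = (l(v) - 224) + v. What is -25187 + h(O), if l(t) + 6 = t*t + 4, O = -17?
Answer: -25141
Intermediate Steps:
l(t) = -2 + t² (l(t) = -6 + (t*t + 4) = -6 + (t² + 4) = -6 + (4 + t²) = -2 + t²)
h(v) = -226 + v + v² (h(v) = ((-2 + v²) - 224) + v = (-226 + v²) + v = -226 + v + v²)
-25187 + h(O) = -25187 + (-226 - 17 + (-17)²) = -25187 + (-226 - 17 + 289) = -25187 + 46 = -25141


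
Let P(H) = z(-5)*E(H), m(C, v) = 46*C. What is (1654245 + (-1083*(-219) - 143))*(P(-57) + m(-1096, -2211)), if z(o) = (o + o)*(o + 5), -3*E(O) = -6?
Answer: -95350722064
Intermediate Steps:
E(O) = 2 (E(O) = -⅓*(-6) = 2)
z(o) = 2*o*(5 + o) (z(o) = (2*o)*(5 + o) = 2*o*(5 + o))
P(H) = 0 (P(H) = (2*(-5)*(5 - 5))*2 = (2*(-5)*0)*2 = 0*2 = 0)
(1654245 + (-1083*(-219) - 143))*(P(-57) + m(-1096, -2211)) = (1654245 + (-1083*(-219) - 143))*(0 + 46*(-1096)) = (1654245 + (237177 - 143))*(0 - 50416) = (1654245 + 237034)*(-50416) = 1891279*(-50416) = -95350722064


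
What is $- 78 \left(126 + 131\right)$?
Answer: $-20046$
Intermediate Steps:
$- 78 \left(126 + 131\right) = \left(-78\right) 257 = -20046$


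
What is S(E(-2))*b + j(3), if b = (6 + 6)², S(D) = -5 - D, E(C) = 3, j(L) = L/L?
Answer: -1151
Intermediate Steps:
j(L) = 1
b = 144 (b = 12² = 144)
S(E(-2))*b + j(3) = (-5 - 1*3)*144 + 1 = (-5 - 3)*144 + 1 = -8*144 + 1 = -1152 + 1 = -1151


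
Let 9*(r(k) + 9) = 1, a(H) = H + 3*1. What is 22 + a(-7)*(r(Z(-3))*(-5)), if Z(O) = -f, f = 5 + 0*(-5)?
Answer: -1402/9 ≈ -155.78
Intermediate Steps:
a(H) = 3 + H (a(H) = H + 3 = 3 + H)
f = 5 (f = 5 + 0 = 5)
Z(O) = -5 (Z(O) = -1*5 = -5)
r(k) = -80/9 (r(k) = -9 + (⅑)*1 = -9 + ⅑ = -80/9)
22 + a(-7)*(r(Z(-3))*(-5)) = 22 + (3 - 7)*(-80/9*(-5)) = 22 - 4*400/9 = 22 - 1600/9 = -1402/9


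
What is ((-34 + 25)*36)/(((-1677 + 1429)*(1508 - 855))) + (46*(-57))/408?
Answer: -8843437/1376524 ≈ -6.4245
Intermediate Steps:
((-34 + 25)*36)/(((-1677 + 1429)*(1508 - 855))) + (46*(-57))/408 = (-9*36)/((-248*653)) - 2622*1/408 = -324/(-161944) - 437/68 = -324*(-1/161944) - 437/68 = 81/40486 - 437/68 = -8843437/1376524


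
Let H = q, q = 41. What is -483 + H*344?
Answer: 13621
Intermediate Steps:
H = 41
-483 + H*344 = -483 + 41*344 = -483 + 14104 = 13621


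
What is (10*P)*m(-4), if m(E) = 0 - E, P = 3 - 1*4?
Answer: -40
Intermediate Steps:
P = -1 (P = 3 - 4 = -1)
m(E) = -E
(10*P)*m(-4) = (10*(-1))*(-1*(-4)) = -10*4 = -40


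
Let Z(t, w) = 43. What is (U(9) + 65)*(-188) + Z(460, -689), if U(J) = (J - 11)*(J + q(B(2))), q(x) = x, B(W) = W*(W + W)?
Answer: -5785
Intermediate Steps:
B(W) = 2*W**2 (B(W) = W*(2*W) = 2*W**2)
U(J) = (-11 + J)*(8 + J) (U(J) = (J - 11)*(J + 2*2**2) = (-11 + J)*(J + 2*4) = (-11 + J)*(J + 8) = (-11 + J)*(8 + J))
(U(9) + 65)*(-188) + Z(460, -689) = ((-88 + 9**2 - 3*9) + 65)*(-188) + 43 = ((-88 + 81 - 27) + 65)*(-188) + 43 = (-34 + 65)*(-188) + 43 = 31*(-188) + 43 = -5828 + 43 = -5785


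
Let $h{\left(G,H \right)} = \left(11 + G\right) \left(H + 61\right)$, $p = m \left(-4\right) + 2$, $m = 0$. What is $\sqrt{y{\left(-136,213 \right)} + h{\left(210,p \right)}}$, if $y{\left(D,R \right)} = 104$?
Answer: $13 \sqrt{83} \approx 118.44$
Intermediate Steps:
$p = 2$ ($p = 0 \left(-4\right) + 2 = 0 + 2 = 2$)
$h{\left(G,H \right)} = \left(11 + G\right) \left(61 + H\right)$
$\sqrt{y{\left(-136,213 \right)} + h{\left(210,p \right)}} = \sqrt{104 + \left(671 + 11 \cdot 2 + 61 \cdot 210 + 210 \cdot 2\right)} = \sqrt{104 + \left(671 + 22 + 12810 + 420\right)} = \sqrt{104 + 13923} = \sqrt{14027} = 13 \sqrt{83}$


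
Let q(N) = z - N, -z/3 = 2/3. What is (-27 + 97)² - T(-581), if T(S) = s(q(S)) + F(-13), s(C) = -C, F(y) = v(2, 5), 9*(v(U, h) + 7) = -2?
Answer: 49376/9 ≈ 5486.2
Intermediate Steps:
z = -2 (z = -6/3 = -3*⅔ = -2)
v(U, h) = -65/9 (v(U, h) = -7 + (⅑)*(-2) = -7 - 2/9 = -65/9)
q(N) = -2 - N
F(y) = -65/9
T(S) = -47/9 + S (T(S) = -(-2 - S) - 65/9 = (2 + S) - 65/9 = -47/9 + S)
(-27 + 97)² - T(-581) = (-27 + 97)² - (-47/9 - 581) = 70² - 1*(-5276/9) = 4900 + 5276/9 = 49376/9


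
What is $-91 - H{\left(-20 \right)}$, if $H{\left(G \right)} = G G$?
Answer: $-491$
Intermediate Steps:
$H{\left(G \right)} = G^{2}$
$-91 - H{\left(-20 \right)} = -91 - \left(-20\right)^{2} = -91 - 400 = -491$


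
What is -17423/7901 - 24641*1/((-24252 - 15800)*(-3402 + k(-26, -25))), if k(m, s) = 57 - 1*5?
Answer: -2337911775141/1060110354200 ≈ -2.2053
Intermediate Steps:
k(m, s) = 52 (k(m, s) = 57 - 5 = 52)
-17423/7901 - 24641*1/((-24252 - 15800)*(-3402 + k(-26, -25))) = -17423/7901 - 24641*1/((-24252 - 15800)*(-3402 + 52)) = -17423*1/7901 - 24641/((-40052*(-3350))) = -17423/7901 - 24641/134174200 = -2337911775141/1060110354200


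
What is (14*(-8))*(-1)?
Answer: 112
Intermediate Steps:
(14*(-8))*(-1) = -112*(-1) = 112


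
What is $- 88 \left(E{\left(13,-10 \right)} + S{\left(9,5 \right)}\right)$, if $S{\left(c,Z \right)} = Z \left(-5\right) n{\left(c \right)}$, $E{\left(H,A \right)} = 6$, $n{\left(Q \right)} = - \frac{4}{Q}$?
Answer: $- \frac{13552}{9} \approx -1505.8$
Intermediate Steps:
$S{\left(c,Z \right)} = \frac{20 Z}{c}$ ($S{\left(c,Z \right)} = Z \left(-5\right) \left(- \frac{4}{c}\right) = - 5 Z \left(- \frac{4}{c}\right) = \frac{20 Z}{c}$)
$- 88 \left(E{\left(13,-10 \right)} + S{\left(9,5 \right)}\right) = - 88 \left(6 + 20 \cdot 5 \cdot \frac{1}{9}\right) = - 88 \left(6 + \frac{100}{9}\right) = \left(-88\right) \frac{154}{9} = - \frac{13552}{9}$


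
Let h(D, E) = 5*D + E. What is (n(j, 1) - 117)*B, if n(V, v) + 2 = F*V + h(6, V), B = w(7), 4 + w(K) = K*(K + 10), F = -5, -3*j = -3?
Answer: -10695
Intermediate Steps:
j = 1 (j = -⅓*(-3) = 1)
w(K) = -4 + K*(10 + K) (w(K) = -4 + K*(K + 10) = -4 + K*(10 + K))
h(D, E) = E + 5*D
B = 115 (B = -4 + 7² + 10*7 = -4 + 49 + 70 = 115)
n(V, v) = 28 - 4*V (n(V, v) = -2 + (-5*V + (V + 5*6)) = -2 + (-5*V + (V + 30)) = -2 + (-5*V + (30 + V)) = -2 + (30 - 4*V) = 28 - 4*V)
(n(j, 1) - 117)*B = ((28 - 4*1) - 117)*115 = ((28 - 4) - 117)*115 = (24 - 117)*115 = -93*115 = -10695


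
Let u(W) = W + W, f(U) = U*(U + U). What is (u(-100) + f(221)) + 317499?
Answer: 414981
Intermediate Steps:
f(U) = 2*U² (f(U) = U*(2*U) = 2*U²)
u(W) = 2*W
(u(-100) + f(221)) + 317499 = (2*(-100) + 2*221²) + 317499 = (-200 + 2*48841) + 317499 = (-200 + 97682) + 317499 = 97482 + 317499 = 414981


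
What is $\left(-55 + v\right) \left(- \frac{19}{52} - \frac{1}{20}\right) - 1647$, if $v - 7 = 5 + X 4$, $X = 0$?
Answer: $- \frac{105894}{65} \approx -1629.1$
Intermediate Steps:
$v = 12$ ($v = 7 + \left(5 + 0 \cdot 4\right) = 7 + \left(5 + 0\right) = 7 + 5 = 12$)
$\left(-55 + v\right) \left(- \frac{19}{52} - \frac{1}{20}\right) - 1647 = \left(-55 + 12\right) \left(- \frac{19}{52} - \frac{1}{20}\right) - 1647 = - 43 \left(\left(-19\right) \frac{1}{52} - \frac{1}{20}\right) - 1647 = - 43 \left(- \frac{19}{52} - \frac{1}{20}\right) - 1647 = \left(-43\right) \left(- \frac{27}{65}\right) - 1647 = \frac{1161}{65} - 1647 = - \frac{105894}{65}$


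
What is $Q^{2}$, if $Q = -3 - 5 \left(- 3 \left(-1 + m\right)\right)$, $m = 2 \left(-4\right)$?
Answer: $19044$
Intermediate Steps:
$m = -8$
$Q = -138$ ($Q = -3 - 5 \left(- 3 \left(-1 - 8\right)\right) = -3 - 5 \left(\left(-3\right) \left(-9\right)\right) = -3 - 135 = -138$)
$Q^{2} = \left(-138\right)^{2} = 19044$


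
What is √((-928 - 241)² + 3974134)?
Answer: √5340695 ≈ 2311.0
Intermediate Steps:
√((-928 - 241)² + 3974134) = √((-1169)² + 3974134) = √(1366561 + 3974134) = √5340695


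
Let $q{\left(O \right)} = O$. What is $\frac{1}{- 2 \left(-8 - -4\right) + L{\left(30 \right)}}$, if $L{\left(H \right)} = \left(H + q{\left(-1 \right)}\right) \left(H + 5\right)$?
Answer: $\frac{1}{1023} \approx 0.00097752$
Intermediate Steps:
$L{\left(H \right)} = \left(-1 + H\right) \left(5 + H\right)$ ($L{\left(H \right)} = \left(H - 1\right) \left(H + 5\right) = \left(-1 + H\right) \left(5 + H\right)$)
$\frac{1}{- 2 \left(-8 - -4\right) + L{\left(30 \right)}} = \frac{1}{- 2 \left(-8 - -4\right) + \left(-5 + 30^{2} + 4 \cdot 30\right)} = \frac{1}{- 2 \left(-8 + 4\right) + \left(-5 + 900 + 120\right)} = \frac{1}{\left(-2\right) \left(-4\right) + 1015} = \frac{1}{8 + 1015} = \frac{1}{1023}$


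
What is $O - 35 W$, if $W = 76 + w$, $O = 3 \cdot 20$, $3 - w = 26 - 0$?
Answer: $-1795$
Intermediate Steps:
$w = -23$ ($w = 3 - \left(26 - 0\right) = 3 - \left(26 + 0\right) = 3 - 26 = -23$)
$O = 60$
$W = 53$ ($W = 76 - 23 = 53$)
$O - 35 W = 60 - 1855 = -1795$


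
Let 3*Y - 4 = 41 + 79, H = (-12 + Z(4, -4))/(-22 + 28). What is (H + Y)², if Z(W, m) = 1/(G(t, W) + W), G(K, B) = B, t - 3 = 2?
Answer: 3568321/2304 ≈ 1548.8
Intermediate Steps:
t = 5 (t = 3 + 2 = 5)
Z(W, m) = 1/(2*W) (Z(W, m) = 1/(W + W) = 1/(2*W))
H = -95/48 (H = (-12 + (½)/4)/(-22 + 28) = (-12 + (½)*(¼))/6 = (-12 + ⅛)*(⅙) = -95/8*⅙ = -95/48 ≈ -1.9792)
Y = 124/3 (Y = 4/3 + (41 + 79)/3 = 4/3 + (⅓)*120 = 4/3 + 40 = 124/3 ≈ 41.333)
(H + Y)² = (-95/48 + 124/3)² = (1889/48)² = 3568321/2304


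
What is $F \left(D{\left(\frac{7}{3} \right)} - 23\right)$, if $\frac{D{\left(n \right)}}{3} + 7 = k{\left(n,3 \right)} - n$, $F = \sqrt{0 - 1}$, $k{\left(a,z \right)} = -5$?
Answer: $- 66 i \approx - 66.0 i$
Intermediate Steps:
$F = i$ ($F = \sqrt{-1} = i \approx 1.0 i$)
$D{\left(n \right)} = -36 - 3 n$ ($D{\left(n \right)} = -21 + 3 \left(-5 - n\right) = -21 - \left(15 + 3 n\right) = -36 - 3 n$)
$F \left(D{\left(\frac{7}{3} \right)} - 23\right) = i \left(\left(-36 - 3 \cdot \frac{7}{3}\right) - 23\right) = i \left(\left(-36 - 3 \cdot 7 \cdot \frac{1}{3}\right) - 23\right) = i \left(\left(-36 - 7\right) - 23\right) = i \left(-43 - 23\right) = i \left(-66\right) = - 66 i$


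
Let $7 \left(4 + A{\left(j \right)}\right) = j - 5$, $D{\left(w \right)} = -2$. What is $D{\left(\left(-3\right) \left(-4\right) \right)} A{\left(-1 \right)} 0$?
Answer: $0$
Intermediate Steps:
$A{\left(j \right)} = - \frac{33}{7} + \frac{j}{7}$ ($A{\left(j \right)} = -4 + \frac{j - 5}{7} = -4 + \frac{-5 + j}{7} = -4 + \left(- \frac{5}{7} + \frac{j}{7}\right) = - \frac{33}{7} + \frac{j}{7}$)
$D{\left(\left(-3\right) \left(-4\right) \right)} A{\left(-1 \right)} 0 = - 2 \left(- \frac{33}{7} + \frac{1}{7} \left(-1\right)\right) 0 = - 2 \left(- \frac{33}{7} - \frac{1}{7}\right) 0 = \left(-2\right) \left(- \frac{34}{7}\right) 0 = \frac{68}{7} \cdot 0 = 0$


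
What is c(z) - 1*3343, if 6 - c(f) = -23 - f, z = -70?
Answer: -3384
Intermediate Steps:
c(f) = 29 + f (c(f) = 6 - (-23 - f) = 6 + (23 + f) = 29 + f)
c(z) - 1*3343 = (29 - 70) - 1*3343 = -41 - 3343 = -3384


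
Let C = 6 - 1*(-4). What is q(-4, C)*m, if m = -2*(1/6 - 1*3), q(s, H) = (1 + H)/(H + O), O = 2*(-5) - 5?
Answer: -187/15 ≈ -12.467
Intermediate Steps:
C = 10 (C = 6 + 4 = 10)
O = -15 (O = -10 - 5 = -15)
q(s, H) = (1 + H)/(-15 + H) (q(s, H) = (1 + H)/(H - 15) = (1 + H)/(-15 + H))
m = 17/3 (m = -2*(1*(⅙) - 3) = -2*(⅙ - 3) = -2*(-17/6) = 17/3 ≈ 5.6667)
q(-4, C)*m = ((1 + 10)/(-15 + 10))*(17/3) = (11/(-5))*(17/3) = -⅕*11*(17/3) = -11/5*17/3 = -187/15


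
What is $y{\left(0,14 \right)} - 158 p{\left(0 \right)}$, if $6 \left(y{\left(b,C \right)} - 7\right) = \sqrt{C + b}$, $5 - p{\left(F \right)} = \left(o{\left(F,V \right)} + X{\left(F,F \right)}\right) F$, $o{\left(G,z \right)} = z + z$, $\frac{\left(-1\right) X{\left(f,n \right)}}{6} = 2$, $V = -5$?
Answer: $-783 + \frac{\sqrt{14}}{6} \approx -782.38$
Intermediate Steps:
$X{\left(f,n \right)} = -12$ ($X{\left(f,n \right)} = \left(-6\right) 2 = -12$)
$o{\left(G,z \right)} = 2 z$
$p{\left(F \right)} = 5 + 22 F$ ($p{\left(F \right)} = 5 - \left(2 \left(-5\right) - 12\right) F = 5 - \left(-10 - 12\right) F = 5 - - 22 F = 5 + 22 F$)
$y{\left(b,C \right)} = 7 + \frac{\sqrt{C + b}}{6}$
$y{\left(0,14 \right)} - 158 p{\left(0 \right)} = \left(7 + \frac{\sqrt{14 + 0}}{6}\right) - 158 \left(5 + 22 \cdot 0\right) = \left(7 + \frac{\sqrt{14}}{6}\right) - 158 \left(5 + 0\right) = \left(7 + \frac{\sqrt{14}}{6}\right) - 790 = -783 + \frac{\sqrt{14}}{6}$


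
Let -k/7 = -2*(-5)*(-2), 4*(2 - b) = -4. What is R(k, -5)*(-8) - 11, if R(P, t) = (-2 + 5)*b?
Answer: -83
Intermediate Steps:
b = 3 (b = 2 - ¼*(-4) = 2 + 1 = 3)
k = 140 (k = -7*(-2*(-5))*(-2) = -70*(-2) = -7*(-20) = 140)
R(P, t) = 9 (R(P, t) = (-2 + 5)*3 = 3*3 = 9)
R(k, -5)*(-8) - 11 = 9*(-8) - 11 = -72 - 11 = -83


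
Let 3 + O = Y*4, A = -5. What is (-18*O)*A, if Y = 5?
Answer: 1530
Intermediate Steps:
O = 17 (O = -3 + 5*4 = -3 + 20 = 17)
(-18*O)*A = -18*17*(-5) = -306*(-5) = 1530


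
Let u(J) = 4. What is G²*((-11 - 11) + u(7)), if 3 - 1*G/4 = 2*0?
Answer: -2592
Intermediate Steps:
G = 12 (G = 12 - 8*0 = 12 - 4*0 = 12 + 0 = 12)
G²*((-11 - 11) + u(7)) = 12²*((-11 - 11) + 4) = 144*(-22 + 4) = 144*(-18) = -2592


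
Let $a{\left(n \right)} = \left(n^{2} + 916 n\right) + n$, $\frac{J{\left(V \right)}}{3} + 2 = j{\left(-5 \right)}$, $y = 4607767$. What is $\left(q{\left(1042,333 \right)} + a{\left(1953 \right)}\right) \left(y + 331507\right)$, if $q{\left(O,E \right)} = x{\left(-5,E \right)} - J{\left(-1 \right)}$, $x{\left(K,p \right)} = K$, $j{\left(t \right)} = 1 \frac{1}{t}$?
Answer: $\frac{138425909964892}{5} \approx 2.7685 \cdot 10^{13}$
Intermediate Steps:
$j{\left(t \right)} = \frac{1}{t}$
$J{\left(V \right)} = - \frac{33}{5}$ ($J{\left(V \right)} = -6 + \frac{3}{-5} = -6 + 3 \left(- \frac{1}{5}\right) = -6 - \frac{3}{5} = - \frac{33}{5}$)
$a{\left(n \right)} = n^{2} + 917 n$
$q{\left(O,E \right)} = \frac{8}{5}$ ($q{\left(O,E \right)} = -5 - - \frac{33}{5} = -5 + \frac{33}{5} = \frac{8}{5}$)
$\left(q{\left(1042,333 \right)} + a{\left(1953 \right)}\right) \left(y + 331507\right) = \left(\frac{8}{5} + 1953 \left(917 + 1953\right)\right) \left(4607767 + 331507\right) = \left(\frac{8}{5} + 1953 \cdot 2870\right) 4939274 = \left(\frac{8}{5} + 5605110\right) 4939274 = \frac{28025558}{5} \cdot 4939274 = \frac{138425909964892}{5}$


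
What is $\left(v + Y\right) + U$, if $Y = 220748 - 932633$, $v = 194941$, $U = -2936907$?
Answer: $-3453851$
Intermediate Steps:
$Y = -711885$
$\left(v + Y\right) + U = \left(194941 - 711885\right) - 2936907 = -516944 - 2936907 = -3453851$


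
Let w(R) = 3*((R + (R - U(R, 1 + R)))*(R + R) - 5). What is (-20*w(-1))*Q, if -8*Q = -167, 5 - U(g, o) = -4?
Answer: -42585/2 ≈ -21293.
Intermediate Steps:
U(g, o) = 9 (U(g, o) = 5 - 1*(-4) = 5 + 4 = 9)
Q = 167/8 (Q = -⅛*(-167) = 167/8 ≈ 20.875)
w(R) = -15 + 6*R*(-9 + 2*R) (w(R) = 3*((R + (R - 1*9))*(R + R) - 5) = 3*((R + (R - 9))*(2*R) - 5) = 3*((R + (-9 + R))*(2*R) - 5) = 3*((-9 + 2*R)*(2*R) - 5) = 3*(2*R*(-9 + 2*R) - 5) = 3*(-5 + 2*R*(-9 + 2*R)) = -15 + 6*R*(-9 + 2*R))
(-20*w(-1))*Q = -20*(-15 - 54*(-1) + 12*(-1)²)*(167/8) = -20*(-15 + 54 + 12*1)*(167/8) = -20*(-15 + 54 + 12)*(167/8) = -20*51*(167/8) = -1020*167/8 = -42585/2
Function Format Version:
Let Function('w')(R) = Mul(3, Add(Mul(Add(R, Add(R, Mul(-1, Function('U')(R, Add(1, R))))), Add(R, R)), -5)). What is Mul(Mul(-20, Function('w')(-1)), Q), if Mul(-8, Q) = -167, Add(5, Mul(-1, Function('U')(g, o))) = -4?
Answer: Rational(-42585, 2) ≈ -21293.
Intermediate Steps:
Function('U')(g, o) = 9 (Function('U')(g, o) = Add(5, Mul(-1, -4)) = Add(5, 4) = 9)
Q = Rational(167, 8) (Q = Mul(Rational(-1, 8), -167) = Rational(167, 8) ≈ 20.875)
Function('w')(R) = Add(-15, Mul(6, R, Add(-9, Mul(2, R)))) (Function('w')(R) = Mul(3, Add(Mul(Add(R, Add(R, Mul(-1, 9))), Add(R, R)), -5)) = Mul(3, Add(Mul(Add(R, Add(R, -9)), Mul(2, R)), -5)) = Mul(3, Add(Mul(Add(R, Add(-9, R)), Mul(2, R)), -5)) = Mul(3, Add(Mul(Add(-9, Mul(2, R)), Mul(2, R)), -5)) = Mul(3, Add(Mul(2, R, Add(-9, Mul(2, R))), -5)) = Mul(3, Add(-5, Mul(2, R, Add(-9, Mul(2, R))))) = Add(-15, Mul(6, R, Add(-9, Mul(2, R)))))
Mul(Mul(-20, Function('w')(-1)), Q) = Mul(Mul(-20, Add(-15, Mul(-54, -1), Mul(12, Pow(-1, 2)))), Rational(167, 8)) = Mul(Mul(-20, Add(-15, 54, Mul(12, 1))), Rational(167, 8)) = Mul(Mul(-20, Add(-15, 54, 12)), Rational(167, 8)) = Mul(Mul(-20, 51), Rational(167, 8)) = Mul(-1020, Rational(167, 8)) = Rational(-42585, 2)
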